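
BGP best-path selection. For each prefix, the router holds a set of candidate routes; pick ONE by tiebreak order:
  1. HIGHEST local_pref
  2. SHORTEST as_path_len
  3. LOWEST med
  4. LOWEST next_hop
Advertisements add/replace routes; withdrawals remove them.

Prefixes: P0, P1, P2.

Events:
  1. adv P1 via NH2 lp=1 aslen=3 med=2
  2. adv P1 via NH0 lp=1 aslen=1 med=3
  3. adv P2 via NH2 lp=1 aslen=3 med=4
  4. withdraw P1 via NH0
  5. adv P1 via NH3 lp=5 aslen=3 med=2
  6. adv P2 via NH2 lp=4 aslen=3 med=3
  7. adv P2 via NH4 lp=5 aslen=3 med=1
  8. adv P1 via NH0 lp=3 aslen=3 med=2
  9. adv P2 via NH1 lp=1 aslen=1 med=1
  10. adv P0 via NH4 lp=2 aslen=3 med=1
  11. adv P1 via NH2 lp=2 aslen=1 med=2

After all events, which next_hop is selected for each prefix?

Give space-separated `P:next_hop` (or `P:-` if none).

Answer: P0:NH4 P1:NH3 P2:NH4

Derivation:
Op 1: best P0=- P1=NH2 P2=-
Op 2: best P0=- P1=NH0 P2=-
Op 3: best P0=- P1=NH0 P2=NH2
Op 4: best P0=- P1=NH2 P2=NH2
Op 5: best P0=- P1=NH3 P2=NH2
Op 6: best P0=- P1=NH3 P2=NH2
Op 7: best P0=- P1=NH3 P2=NH4
Op 8: best P0=- P1=NH3 P2=NH4
Op 9: best P0=- P1=NH3 P2=NH4
Op 10: best P0=NH4 P1=NH3 P2=NH4
Op 11: best P0=NH4 P1=NH3 P2=NH4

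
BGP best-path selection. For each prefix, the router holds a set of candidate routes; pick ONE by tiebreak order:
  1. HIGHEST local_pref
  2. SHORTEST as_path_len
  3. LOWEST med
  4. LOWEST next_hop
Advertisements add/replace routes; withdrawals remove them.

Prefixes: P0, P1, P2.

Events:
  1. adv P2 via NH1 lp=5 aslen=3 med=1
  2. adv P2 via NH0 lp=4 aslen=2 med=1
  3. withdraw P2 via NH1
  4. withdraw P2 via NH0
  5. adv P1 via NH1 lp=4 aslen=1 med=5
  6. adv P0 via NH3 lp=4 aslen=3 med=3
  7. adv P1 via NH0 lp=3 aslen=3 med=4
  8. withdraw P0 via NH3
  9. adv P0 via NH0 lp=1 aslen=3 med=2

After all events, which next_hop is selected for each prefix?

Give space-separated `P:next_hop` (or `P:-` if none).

Answer: P0:NH0 P1:NH1 P2:-

Derivation:
Op 1: best P0=- P1=- P2=NH1
Op 2: best P0=- P1=- P2=NH1
Op 3: best P0=- P1=- P2=NH0
Op 4: best P0=- P1=- P2=-
Op 5: best P0=- P1=NH1 P2=-
Op 6: best P0=NH3 P1=NH1 P2=-
Op 7: best P0=NH3 P1=NH1 P2=-
Op 8: best P0=- P1=NH1 P2=-
Op 9: best P0=NH0 P1=NH1 P2=-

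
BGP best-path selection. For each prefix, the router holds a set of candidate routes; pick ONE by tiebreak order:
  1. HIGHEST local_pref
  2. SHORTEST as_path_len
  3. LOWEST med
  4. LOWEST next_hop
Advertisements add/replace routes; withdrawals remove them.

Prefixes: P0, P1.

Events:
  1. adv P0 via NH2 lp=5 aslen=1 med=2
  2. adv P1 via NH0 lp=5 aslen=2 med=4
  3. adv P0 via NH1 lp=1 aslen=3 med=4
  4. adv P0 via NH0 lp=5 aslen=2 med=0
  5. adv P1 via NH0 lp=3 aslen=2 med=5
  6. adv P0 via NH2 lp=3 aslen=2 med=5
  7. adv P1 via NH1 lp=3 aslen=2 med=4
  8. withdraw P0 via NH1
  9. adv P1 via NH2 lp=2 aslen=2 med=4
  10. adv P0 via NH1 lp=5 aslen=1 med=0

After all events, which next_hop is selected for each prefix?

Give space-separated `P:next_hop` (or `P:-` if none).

Op 1: best P0=NH2 P1=-
Op 2: best P0=NH2 P1=NH0
Op 3: best P0=NH2 P1=NH0
Op 4: best P0=NH2 P1=NH0
Op 5: best P0=NH2 P1=NH0
Op 6: best P0=NH0 P1=NH0
Op 7: best P0=NH0 P1=NH1
Op 8: best P0=NH0 P1=NH1
Op 9: best P0=NH0 P1=NH1
Op 10: best P0=NH1 P1=NH1

Answer: P0:NH1 P1:NH1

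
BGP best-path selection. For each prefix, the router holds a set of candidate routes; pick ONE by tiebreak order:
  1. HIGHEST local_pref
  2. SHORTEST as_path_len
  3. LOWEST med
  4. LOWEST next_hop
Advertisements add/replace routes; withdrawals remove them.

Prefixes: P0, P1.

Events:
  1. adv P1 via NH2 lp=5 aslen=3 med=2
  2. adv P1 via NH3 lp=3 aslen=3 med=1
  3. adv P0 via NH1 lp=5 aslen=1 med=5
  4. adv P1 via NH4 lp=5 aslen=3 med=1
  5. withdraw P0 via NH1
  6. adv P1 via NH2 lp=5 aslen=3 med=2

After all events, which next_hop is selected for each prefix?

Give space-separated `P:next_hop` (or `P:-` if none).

Op 1: best P0=- P1=NH2
Op 2: best P0=- P1=NH2
Op 3: best P0=NH1 P1=NH2
Op 4: best P0=NH1 P1=NH4
Op 5: best P0=- P1=NH4
Op 6: best P0=- P1=NH4

Answer: P0:- P1:NH4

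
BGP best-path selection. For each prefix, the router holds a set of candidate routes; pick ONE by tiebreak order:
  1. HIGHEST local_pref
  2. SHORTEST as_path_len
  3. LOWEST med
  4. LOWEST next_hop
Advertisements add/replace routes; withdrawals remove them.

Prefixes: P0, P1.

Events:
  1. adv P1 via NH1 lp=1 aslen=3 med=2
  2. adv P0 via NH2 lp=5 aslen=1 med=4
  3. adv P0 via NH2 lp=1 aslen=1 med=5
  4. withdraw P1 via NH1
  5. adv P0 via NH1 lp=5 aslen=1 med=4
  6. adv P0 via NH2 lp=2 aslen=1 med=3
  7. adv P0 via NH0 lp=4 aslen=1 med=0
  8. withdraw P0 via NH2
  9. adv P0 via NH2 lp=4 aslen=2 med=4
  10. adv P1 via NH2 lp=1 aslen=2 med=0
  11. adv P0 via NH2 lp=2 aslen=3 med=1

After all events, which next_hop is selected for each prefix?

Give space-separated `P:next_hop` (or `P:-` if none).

Answer: P0:NH1 P1:NH2

Derivation:
Op 1: best P0=- P1=NH1
Op 2: best P0=NH2 P1=NH1
Op 3: best P0=NH2 P1=NH1
Op 4: best P0=NH2 P1=-
Op 5: best P0=NH1 P1=-
Op 6: best P0=NH1 P1=-
Op 7: best P0=NH1 P1=-
Op 8: best P0=NH1 P1=-
Op 9: best P0=NH1 P1=-
Op 10: best P0=NH1 P1=NH2
Op 11: best P0=NH1 P1=NH2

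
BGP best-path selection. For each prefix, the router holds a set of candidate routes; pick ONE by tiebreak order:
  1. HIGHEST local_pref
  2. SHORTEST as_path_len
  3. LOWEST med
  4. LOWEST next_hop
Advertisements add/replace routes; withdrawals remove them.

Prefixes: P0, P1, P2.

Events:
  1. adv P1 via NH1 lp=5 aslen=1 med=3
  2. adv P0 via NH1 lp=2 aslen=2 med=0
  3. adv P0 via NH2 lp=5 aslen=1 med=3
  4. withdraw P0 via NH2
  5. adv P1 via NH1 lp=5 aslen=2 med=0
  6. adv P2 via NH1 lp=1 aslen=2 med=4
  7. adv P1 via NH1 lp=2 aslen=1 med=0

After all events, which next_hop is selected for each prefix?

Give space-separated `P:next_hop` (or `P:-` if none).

Answer: P0:NH1 P1:NH1 P2:NH1

Derivation:
Op 1: best P0=- P1=NH1 P2=-
Op 2: best P0=NH1 P1=NH1 P2=-
Op 3: best P0=NH2 P1=NH1 P2=-
Op 4: best P0=NH1 P1=NH1 P2=-
Op 5: best P0=NH1 P1=NH1 P2=-
Op 6: best P0=NH1 P1=NH1 P2=NH1
Op 7: best P0=NH1 P1=NH1 P2=NH1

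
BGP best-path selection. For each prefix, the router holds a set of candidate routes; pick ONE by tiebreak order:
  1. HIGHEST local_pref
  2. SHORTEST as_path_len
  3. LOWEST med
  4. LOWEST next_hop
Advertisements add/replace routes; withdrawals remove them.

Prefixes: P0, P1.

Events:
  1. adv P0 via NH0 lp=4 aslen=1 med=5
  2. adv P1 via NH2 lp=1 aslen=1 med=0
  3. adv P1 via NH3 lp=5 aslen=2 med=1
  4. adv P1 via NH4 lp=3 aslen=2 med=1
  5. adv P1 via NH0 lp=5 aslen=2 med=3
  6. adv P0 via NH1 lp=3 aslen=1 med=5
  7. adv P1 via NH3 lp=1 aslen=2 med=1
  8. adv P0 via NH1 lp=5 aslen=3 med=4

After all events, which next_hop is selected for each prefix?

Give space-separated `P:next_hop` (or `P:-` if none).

Op 1: best P0=NH0 P1=-
Op 2: best P0=NH0 P1=NH2
Op 3: best P0=NH0 P1=NH3
Op 4: best P0=NH0 P1=NH3
Op 5: best P0=NH0 P1=NH3
Op 6: best P0=NH0 P1=NH3
Op 7: best P0=NH0 P1=NH0
Op 8: best P0=NH1 P1=NH0

Answer: P0:NH1 P1:NH0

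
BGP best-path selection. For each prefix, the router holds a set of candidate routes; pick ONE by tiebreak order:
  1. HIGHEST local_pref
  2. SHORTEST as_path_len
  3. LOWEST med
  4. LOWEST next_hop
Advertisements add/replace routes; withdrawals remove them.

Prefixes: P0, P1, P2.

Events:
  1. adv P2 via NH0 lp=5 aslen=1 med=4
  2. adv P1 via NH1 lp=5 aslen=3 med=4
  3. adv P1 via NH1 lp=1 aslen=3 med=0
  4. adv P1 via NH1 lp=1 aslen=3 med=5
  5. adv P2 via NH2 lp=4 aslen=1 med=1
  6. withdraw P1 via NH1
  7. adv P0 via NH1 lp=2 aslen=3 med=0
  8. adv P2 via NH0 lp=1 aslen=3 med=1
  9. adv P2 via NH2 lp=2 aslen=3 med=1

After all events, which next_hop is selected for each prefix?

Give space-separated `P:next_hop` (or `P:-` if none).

Op 1: best P0=- P1=- P2=NH0
Op 2: best P0=- P1=NH1 P2=NH0
Op 3: best P0=- P1=NH1 P2=NH0
Op 4: best P0=- P1=NH1 P2=NH0
Op 5: best P0=- P1=NH1 P2=NH0
Op 6: best P0=- P1=- P2=NH0
Op 7: best P0=NH1 P1=- P2=NH0
Op 8: best P0=NH1 P1=- P2=NH2
Op 9: best P0=NH1 P1=- P2=NH2

Answer: P0:NH1 P1:- P2:NH2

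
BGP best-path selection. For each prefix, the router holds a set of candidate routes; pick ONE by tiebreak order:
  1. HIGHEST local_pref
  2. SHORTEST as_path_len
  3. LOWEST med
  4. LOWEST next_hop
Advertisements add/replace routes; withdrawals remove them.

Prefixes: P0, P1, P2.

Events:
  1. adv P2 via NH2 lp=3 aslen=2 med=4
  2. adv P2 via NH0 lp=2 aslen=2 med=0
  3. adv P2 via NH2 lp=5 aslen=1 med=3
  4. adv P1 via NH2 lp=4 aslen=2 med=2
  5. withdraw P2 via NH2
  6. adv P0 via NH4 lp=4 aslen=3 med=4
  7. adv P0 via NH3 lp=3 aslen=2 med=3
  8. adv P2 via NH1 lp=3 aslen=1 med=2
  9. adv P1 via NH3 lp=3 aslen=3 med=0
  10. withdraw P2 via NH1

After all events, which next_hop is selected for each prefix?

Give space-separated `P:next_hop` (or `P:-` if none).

Answer: P0:NH4 P1:NH2 P2:NH0

Derivation:
Op 1: best P0=- P1=- P2=NH2
Op 2: best P0=- P1=- P2=NH2
Op 3: best P0=- P1=- P2=NH2
Op 4: best P0=- P1=NH2 P2=NH2
Op 5: best P0=- P1=NH2 P2=NH0
Op 6: best P0=NH4 P1=NH2 P2=NH0
Op 7: best P0=NH4 P1=NH2 P2=NH0
Op 8: best P0=NH4 P1=NH2 P2=NH1
Op 9: best P0=NH4 P1=NH2 P2=NH1
Op 10: best P0=NH4 P1=NH2 P2=NH0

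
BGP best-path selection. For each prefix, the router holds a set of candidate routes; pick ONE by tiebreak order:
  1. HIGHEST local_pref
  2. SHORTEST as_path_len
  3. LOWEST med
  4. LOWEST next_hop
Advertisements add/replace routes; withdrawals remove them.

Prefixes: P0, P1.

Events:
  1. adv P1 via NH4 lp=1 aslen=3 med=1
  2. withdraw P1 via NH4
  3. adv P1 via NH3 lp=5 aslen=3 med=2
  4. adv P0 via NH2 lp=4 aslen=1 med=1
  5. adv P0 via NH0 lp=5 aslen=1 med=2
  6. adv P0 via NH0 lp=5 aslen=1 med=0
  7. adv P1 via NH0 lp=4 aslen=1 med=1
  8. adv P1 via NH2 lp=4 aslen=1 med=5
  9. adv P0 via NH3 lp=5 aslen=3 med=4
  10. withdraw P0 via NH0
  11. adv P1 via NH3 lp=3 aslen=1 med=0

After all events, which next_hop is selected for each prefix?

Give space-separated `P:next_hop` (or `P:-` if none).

Op 1: best P0=- P1=NH4
Op 2: best P0=- P1=-
Op 3: best P0=- P1=NH3
Op 4: best P0=NH2 P1=NH3
Op 5: best P0=NH0 P1=NH3
Op 6: best P0=NH0 P1=NH3
Op 7: best P0=NH0 P1=NH3
Op 8: best P0=NH0 P1=NH3
Op 9: best P0=NH0 P1=NH3
Op 10: best P0=NH3 P1=NH3
Op 11: best P0=NH3 P1=NH0

Answer: P0:NH3 P1:NH0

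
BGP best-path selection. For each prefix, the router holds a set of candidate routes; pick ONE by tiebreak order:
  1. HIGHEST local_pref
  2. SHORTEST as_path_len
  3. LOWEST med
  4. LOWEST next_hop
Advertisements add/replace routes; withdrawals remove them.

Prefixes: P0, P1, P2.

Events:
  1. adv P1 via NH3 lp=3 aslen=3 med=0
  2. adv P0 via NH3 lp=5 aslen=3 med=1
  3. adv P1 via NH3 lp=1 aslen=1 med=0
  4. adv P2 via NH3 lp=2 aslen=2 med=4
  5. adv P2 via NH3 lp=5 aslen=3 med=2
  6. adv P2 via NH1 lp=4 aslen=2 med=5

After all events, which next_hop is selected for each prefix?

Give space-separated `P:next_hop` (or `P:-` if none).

Answer: P0:NH3 P1:NH3 P2:NH3

Derivation:
Op 1: best P0=- P1=NH3 P2=-
Op 2: best P0=NH3 P1=NH3 P2=-
Op 3: best P0=NH3 P1=NH3 P2=-
Op 4: best P0=NH3 P1=NH3 P2=NH3
Op 5: best P0=NH3 P1=NH3 P2=NH3
Op 6: best P0=NH3 P1=NH3 P2=NH3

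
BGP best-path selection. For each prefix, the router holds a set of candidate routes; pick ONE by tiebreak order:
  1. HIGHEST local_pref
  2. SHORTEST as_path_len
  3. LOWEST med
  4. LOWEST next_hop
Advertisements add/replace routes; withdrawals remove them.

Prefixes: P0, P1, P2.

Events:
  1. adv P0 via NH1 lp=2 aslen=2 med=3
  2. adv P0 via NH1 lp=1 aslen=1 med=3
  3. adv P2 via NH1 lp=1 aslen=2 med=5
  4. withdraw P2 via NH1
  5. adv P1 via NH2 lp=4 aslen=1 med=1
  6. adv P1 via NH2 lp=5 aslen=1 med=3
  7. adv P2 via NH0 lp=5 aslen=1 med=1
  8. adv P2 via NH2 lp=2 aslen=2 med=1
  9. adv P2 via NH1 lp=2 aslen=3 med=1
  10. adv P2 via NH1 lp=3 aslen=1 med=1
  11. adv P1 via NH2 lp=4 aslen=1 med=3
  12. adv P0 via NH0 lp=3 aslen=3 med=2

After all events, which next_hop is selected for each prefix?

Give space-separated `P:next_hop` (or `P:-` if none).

Op 1: best P0=NH1 P1=- P2=-
Op 2: best P0=NH1 P1=- P2=-
Op 3: best P0=NH1 P1=- P2=NH1
Op 4: best P0=NH1 P1=- P2=-
Op 5: best P0=NH1 P1=NH2 P2=-
Op 6: best P0=NH1 P1=NH2 P2=-
Op 7: best P0=NH1 P1=NH2 P2=NH0
Op 8: best P0=NH1 P1=NH2 P2=NH0
Op 9: best P0=NH1 P1=NH2 P2=NH0
Op 10: best P0=NH1 P1=NH2 P2=NH0
Op 11: best P0=NH1 P1=NH2 P2=NH0
Op 12: best P0=NH0 P1=NH2 P2=NH0

Answer: P0:NH0 P1:NH2 P2:NH0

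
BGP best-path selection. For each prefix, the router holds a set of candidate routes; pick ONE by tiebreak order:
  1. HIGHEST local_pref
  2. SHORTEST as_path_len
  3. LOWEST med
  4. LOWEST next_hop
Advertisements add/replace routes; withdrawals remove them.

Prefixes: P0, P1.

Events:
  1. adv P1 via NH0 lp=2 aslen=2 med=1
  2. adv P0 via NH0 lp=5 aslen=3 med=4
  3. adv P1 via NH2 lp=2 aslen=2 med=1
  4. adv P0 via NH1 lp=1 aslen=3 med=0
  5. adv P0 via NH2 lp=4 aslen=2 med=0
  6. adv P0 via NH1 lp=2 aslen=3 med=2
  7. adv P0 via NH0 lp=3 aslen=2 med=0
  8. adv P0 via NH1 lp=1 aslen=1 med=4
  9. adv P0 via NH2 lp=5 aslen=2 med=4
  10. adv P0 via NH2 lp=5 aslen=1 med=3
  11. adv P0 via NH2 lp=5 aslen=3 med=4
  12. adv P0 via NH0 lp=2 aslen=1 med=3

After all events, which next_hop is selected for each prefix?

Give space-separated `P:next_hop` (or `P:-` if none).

Op 1: best P0=- P1=NH0
Op 2: best P0=NH0 P1=NH0
Op 3: best P0=NH0 P1=NH0
Op 4: best P0=NH0 P1=NH0
Op 5: best P0=NH0 P1=NH0
Op 6: best P0=NH0 P1=NH0
Op 7: best P0=NH2 P1=NH0
Op 8: best P0=NH2 P1=NH0
Op 9: best P0=NH2 P1=NH0
Op 10: best P0=NH2 P1=NH0
Op 11: best P0=NH2 P1=NH0
Op 12: best P0=NH2 P1=NH0

Answer: P0:NH2 P1:NH0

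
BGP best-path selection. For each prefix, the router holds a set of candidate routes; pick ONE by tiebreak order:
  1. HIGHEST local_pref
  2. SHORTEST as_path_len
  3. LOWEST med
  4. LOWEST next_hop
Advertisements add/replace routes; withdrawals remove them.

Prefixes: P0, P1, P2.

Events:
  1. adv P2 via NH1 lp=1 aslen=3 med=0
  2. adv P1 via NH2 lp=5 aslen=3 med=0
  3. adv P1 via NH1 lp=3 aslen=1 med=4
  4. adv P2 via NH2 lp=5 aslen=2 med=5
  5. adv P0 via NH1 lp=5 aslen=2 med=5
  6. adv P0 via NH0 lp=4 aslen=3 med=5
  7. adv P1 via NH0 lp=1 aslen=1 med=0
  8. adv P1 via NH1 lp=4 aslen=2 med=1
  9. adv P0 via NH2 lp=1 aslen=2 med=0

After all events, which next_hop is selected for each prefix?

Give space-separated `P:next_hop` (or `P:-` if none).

Answer: P0:NH1 P1:NH2 P2:NH2

Derivation:
Op 1: best P0=- P1=- P2=NH1
Op 2: best P0=- P1=NH2 P2=NH1
Op 3: best P0=- P1=NH2 P2=NH1
Op 4: best P0=- P1=NH2 P2=NH2
Op 5: best P0=NH1 P1=NH2 P2=NH2
Op 6: best P0=NH1 P1=NH2 P2=NH2
Op 7: best P0=NH1 P1=NH2 P2=NH2
Op 8: best P0=NH1 P1=NH2 P2=NH2
Op 9: best P0=NH1 P1=NH2 P2=NH2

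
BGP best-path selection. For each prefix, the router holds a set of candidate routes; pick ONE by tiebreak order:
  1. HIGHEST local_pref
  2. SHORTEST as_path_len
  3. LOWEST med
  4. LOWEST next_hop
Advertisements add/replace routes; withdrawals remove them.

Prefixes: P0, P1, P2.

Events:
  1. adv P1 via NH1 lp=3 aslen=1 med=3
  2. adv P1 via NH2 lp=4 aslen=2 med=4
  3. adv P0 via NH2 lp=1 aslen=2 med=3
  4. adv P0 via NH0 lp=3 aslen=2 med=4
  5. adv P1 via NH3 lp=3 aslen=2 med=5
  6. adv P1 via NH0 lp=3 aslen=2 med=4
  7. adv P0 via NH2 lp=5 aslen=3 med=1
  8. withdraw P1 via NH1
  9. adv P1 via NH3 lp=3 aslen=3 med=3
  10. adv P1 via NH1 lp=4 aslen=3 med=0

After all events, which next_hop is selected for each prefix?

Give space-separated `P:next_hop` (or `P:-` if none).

Op 1: best P0=- P1=NH1 P2=-
Op 2: best P0=- P1=NH2 P2=-
Op 3: best P0=NH2 P1=NH2 P2=-
Op 4: best P0=NH0 P1=NH2 P2=-
Op 5: best P0=NH0 P1=NH2 P2=-
Op 6: best P0=NH0 P1=NH2 P2=-
Op 7: best P0=NH2 P1=NH2 P2=-
Op 8: best P0=NH2 P1=NH2 P2=-
Op 9: best P0=NH2 P1=NH2 P2=-
Op 10: best P0=NH2 P1=NH2 P2=-

Answer: P0:NH2 P1:NH2 P2:-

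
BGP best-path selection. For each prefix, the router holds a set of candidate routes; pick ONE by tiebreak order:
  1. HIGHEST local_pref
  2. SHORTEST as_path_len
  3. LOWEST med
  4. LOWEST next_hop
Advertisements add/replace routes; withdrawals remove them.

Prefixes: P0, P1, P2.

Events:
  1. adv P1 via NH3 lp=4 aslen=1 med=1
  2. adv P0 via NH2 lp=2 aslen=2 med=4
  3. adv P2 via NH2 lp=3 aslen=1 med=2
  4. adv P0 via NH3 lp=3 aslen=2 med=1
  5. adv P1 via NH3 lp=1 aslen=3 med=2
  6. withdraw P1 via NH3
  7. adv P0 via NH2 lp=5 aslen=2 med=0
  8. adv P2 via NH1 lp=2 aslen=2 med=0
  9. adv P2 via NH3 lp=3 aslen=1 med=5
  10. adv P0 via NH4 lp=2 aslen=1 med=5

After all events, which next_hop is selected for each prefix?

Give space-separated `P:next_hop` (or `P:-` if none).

Answer: P0:NH2 P1:- P2:NH2

Derivation:
Op 1: best P0=- P1=NH3 P2=-
Op 2: best P0=NH2 P1=NH3 P2=-
Op 3: best P0=NH2 P1=NH3 P2=NH2
Op 4: best P0=NH3 P1=NH3 P2=NH2
Op 5: best P0=NH3 P1=NH3 P2=NH2
Op 6: best P0=NH3 P1=- P2=NH2
Op 7: best P0=NH2 P1=- P2=NH2
Op 8: best P0=NH2 P1=- P2=NH2
Op 9: best P0=NH2 P1=- P2=NH2
Op 10: best P0=NH2 P1=- P2=NH2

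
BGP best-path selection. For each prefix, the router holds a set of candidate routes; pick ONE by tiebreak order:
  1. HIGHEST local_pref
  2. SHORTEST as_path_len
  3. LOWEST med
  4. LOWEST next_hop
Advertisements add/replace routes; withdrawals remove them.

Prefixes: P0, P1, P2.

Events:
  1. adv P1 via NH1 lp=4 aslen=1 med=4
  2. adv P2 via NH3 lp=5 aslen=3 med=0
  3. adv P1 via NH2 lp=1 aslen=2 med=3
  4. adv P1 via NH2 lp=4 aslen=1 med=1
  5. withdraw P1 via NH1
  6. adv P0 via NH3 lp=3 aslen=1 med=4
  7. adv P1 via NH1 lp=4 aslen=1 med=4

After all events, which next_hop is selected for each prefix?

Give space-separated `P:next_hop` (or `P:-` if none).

Answer: P0:NH3 P1:NH2 P2:NH3

Derivation:
Op 1: best P0=- P1=NH1 P2=-
Op 2: best P0=- P1=NH1 P2=NH3
Op 3: best P0=- P1=NH1 P2=NH3
Op 4: best P0=- P1=NH2 P2=NH3
Op 5: best P0=- P1=NH2 P2=NH3
Op 6: best P0=NH3 P1=NH2 P2=NH3
Op 7: best P0=NH3 P1=NH2 P2=NH3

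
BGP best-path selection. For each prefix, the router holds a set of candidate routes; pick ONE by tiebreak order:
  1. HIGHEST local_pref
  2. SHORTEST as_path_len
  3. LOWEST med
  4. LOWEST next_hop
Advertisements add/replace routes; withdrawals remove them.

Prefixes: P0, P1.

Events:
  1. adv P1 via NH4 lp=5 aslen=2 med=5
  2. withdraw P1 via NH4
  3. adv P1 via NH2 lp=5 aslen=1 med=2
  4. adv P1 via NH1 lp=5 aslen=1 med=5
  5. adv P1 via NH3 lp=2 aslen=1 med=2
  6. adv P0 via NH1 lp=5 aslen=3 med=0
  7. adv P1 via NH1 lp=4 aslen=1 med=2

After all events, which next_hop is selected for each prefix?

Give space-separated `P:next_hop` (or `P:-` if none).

Answer: P0:NH1 P1:NH2

Derivation:
Op 1: best P0=- P1=NH4
Op 2: best P0=- P1=-
Op 3: best P0=- P1=NH2
Op 4: best P0=- P1=NH2
Op 5: best P0=- P1=NH2
Op 6: best P0=NH1 P1=NH2
Op 7: best P0=NH1 P1=NH2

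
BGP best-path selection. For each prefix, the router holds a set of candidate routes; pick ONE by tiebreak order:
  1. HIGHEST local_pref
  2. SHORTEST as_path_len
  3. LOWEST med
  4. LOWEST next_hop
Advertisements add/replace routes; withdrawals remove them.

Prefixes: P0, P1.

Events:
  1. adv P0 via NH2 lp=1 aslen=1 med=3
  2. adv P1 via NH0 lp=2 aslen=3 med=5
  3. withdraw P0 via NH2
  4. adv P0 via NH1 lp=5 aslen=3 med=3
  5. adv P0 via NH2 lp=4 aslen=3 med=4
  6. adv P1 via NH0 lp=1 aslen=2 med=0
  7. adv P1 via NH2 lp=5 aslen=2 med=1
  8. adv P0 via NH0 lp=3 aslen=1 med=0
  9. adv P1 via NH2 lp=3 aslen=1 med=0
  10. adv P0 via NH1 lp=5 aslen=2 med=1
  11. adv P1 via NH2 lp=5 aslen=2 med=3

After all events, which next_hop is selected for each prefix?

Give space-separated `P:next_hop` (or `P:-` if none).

Answer: P0:NH1 P1:NH2

Derivation:
Op 1: best P0=NH2 P1=-
Op 2: best P0=NH2 P1=NH0
Op 3: best P0=- P1=NH0
Op 4: best P0=NH1 P1=NH0
Op 5: best P0=NH1 P1=NH0
Op 6: best P0=NH1 P1=NH0
Op 7: best P0=NH1 P1=NH2
Op 8: best P0=NH1 P1=NH2
Op 9: best P0=NH1 P1=NH2
Op 10: best P0=NH1 P1=NH2
Op 11: best P0=NH1 P1=NH2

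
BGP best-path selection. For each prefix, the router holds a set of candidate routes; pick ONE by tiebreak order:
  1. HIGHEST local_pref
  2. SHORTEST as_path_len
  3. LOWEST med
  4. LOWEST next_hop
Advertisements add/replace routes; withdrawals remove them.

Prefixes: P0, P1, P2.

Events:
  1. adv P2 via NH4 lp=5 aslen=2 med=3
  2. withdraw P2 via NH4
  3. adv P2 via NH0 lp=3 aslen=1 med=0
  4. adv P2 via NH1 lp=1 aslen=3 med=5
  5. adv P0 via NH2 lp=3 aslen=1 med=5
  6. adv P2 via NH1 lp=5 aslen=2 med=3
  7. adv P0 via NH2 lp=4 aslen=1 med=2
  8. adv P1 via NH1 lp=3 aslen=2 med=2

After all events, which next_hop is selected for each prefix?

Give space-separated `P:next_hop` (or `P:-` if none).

Op 1: best P0=- P1=- P2=NH4
Op 2: best P0=- P1=- P2=-
Op 3: best P0=- P1=- P2=NH0
Op 4: best P0=- P1=- P2=NH0
Op 5: best P0=NH2 P1=- P2=NH0
Op 6: best P0=NH2 P1=- P2=NH1
Op 7: best P0=NH2 P1=- P2=NH1
Op 8: best P0=NH2 P1=NH1 P2=NH1

Answer: P0:NH2 P1:NH1 P2:NH1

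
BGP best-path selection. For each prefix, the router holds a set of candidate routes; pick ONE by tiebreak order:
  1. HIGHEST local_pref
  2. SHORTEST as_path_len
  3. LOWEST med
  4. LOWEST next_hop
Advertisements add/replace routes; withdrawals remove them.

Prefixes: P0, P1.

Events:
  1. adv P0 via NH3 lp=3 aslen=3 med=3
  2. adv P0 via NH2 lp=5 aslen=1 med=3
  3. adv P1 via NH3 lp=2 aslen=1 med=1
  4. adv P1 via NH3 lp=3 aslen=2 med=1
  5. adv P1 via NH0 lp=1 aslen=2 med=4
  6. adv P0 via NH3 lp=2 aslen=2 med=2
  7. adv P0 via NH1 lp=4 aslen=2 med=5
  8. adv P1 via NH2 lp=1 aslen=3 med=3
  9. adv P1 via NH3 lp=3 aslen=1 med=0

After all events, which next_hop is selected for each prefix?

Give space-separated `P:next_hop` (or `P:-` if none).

Op 1: best P0=NH3 P1=-
Op 2: best P0=NH2 P1=-
Op 3: best P0=NH2 P1=NH3
Op 4: best P0=NH2 P1=NH3
Op 5: best P0=NH2 P1=NH3
Op 6: best P0=NH2 P1=NH3
Op 7: best P0=NH2 P1=NH3
Op 8: best P0=NH2 P1=NH3
Op 9: best P0=NH2 P1=NH3

Answer: P0:NH2 P1:NH3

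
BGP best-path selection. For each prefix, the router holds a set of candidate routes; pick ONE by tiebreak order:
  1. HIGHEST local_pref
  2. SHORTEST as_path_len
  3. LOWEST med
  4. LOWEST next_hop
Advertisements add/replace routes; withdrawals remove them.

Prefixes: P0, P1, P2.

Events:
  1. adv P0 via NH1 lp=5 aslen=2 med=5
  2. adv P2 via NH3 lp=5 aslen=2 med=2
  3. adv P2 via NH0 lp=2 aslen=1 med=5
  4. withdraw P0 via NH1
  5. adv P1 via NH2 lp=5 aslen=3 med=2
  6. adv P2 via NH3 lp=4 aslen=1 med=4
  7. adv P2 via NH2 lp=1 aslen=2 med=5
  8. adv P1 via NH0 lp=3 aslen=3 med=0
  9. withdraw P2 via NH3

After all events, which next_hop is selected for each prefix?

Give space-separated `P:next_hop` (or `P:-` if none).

Answer: P0:- P1:NH2 P2:NH0

Derivation:
Op 1: best P0=NH1 P1=- P2=-
Op 2: best P0=NH1 P1=- P2=NH3
Op 3: best P0=NH1 P1=- P2=NH3
Op 4: best P0=- P1=- P2=NH3
Op 5: best P0=- P1=NH2 P2=NH3
Op 6: best P0=- P1=NH2 P2=NH3
Op 7: best P0=- P1=NH2 P2=NH3
Op 8: best P0=- P1=NH2 P2=NH3
Op 9: best P0=- P1=NH2 P2=NH0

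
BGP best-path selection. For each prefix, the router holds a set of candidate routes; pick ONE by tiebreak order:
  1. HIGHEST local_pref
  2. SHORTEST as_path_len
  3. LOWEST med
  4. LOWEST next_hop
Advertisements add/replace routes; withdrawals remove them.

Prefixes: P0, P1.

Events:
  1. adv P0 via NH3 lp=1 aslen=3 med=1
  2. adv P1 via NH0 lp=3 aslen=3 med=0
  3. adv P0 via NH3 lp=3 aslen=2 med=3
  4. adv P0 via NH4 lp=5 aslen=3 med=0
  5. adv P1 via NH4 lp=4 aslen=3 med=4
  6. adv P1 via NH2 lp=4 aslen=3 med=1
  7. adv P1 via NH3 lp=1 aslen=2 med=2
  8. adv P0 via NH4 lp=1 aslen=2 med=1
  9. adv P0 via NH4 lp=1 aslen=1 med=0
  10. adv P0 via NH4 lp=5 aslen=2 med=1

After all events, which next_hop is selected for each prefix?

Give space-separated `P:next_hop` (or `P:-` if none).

Answer: P0:NH4 P1:NH2

Derivation:
Op 1: best P0=NH3 P1=-
Op 2: best P0=NH3 P1=NH0
Op 3: best P0=NH3 P1=NH0
Op 4: best P0=NH4 P1=NH0
Op 5: best P0=NH4 P1=NH4
Op 6: best P0=NH4 P1=NH2
Op 7: best P0=NH4 P1=NH2
Op 8: best P0=NH3 P1=NH2
Op 9: best P0=NH3 P1=NH2
Op 10: best P0=NH4 P1=NH2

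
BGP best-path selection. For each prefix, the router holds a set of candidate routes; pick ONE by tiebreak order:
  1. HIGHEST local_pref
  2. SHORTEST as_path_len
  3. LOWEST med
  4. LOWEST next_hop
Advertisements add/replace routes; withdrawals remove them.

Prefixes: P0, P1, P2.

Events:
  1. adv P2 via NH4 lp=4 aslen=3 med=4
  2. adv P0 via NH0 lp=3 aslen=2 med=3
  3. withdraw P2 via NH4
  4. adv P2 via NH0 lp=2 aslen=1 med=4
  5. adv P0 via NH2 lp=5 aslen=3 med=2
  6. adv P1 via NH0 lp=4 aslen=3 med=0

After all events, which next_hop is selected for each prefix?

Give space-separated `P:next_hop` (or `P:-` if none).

Answer: P0:NH2 P1:NH0 P2:NH0

Derivation:
Op 1: best P0=- P1=- P2=NH4
Op 2: best P0=NH0 P1=- P2=NH4
Op 3: best P0=NH0 P1=- P2=-
Op 4: best P0=NH0 P1=- P2=NH0
Op 5: best P0=NH2 P1=- P2=NH0
Op 6: best P0=NH2 P1=NH0 P2=NH0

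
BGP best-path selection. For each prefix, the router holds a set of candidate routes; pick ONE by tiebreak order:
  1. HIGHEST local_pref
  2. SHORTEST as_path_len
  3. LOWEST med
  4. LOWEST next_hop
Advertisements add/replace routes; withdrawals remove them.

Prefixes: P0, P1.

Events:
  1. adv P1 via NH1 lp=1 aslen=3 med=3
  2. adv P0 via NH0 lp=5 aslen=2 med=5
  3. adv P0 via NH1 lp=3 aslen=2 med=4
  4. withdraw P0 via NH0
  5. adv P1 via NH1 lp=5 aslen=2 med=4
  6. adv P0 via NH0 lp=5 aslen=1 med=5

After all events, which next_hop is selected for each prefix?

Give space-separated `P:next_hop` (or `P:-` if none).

Op 1: best P0=- P1=NH1
Op 2: best P0=NH0 P1=NH1
Op 3: best P0=NH0 P1=NH1
Op 4: best P0=NH1 P1=NH1
Op 5: best P0=NH1 P1=NH1
Op 6: best P0=NH0 P1=NH1

Answer: P0:NH0 P1:NH1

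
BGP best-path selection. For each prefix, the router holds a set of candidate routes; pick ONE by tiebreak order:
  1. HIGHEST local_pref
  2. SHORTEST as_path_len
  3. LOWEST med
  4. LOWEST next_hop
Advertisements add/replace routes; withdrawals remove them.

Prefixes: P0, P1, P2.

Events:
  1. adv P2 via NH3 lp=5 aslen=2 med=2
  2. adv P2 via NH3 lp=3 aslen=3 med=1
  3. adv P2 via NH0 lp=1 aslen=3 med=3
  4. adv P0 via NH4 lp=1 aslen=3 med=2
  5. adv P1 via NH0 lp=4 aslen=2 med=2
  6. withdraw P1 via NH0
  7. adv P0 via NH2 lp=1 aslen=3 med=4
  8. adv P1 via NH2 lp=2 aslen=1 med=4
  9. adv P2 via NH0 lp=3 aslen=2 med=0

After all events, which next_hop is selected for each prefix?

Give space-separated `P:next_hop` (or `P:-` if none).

Answer: P0:NH4 P1:NH2 P2:NH0

Derivation:
Op 1: best P0=- P1=- P2=NH3
Op 2: best P0=- P1=- P2=NH3
Op 3: best P0=- P1=- P2=NH3
Op 4: best P0=NH4 P1=- P2=NH3
Op 5: best P0=NH4 P1=NH0 P2=NH3
Op 6: best P0=NH4 P1=- P2=NH3
Op 7: best P0=NH4 P1=- P2=NH3
Op 8: best P0=NH4 P1=NH2 P2=NH3
Op 9: best P0=NH4 P1=NH2 P2=NH0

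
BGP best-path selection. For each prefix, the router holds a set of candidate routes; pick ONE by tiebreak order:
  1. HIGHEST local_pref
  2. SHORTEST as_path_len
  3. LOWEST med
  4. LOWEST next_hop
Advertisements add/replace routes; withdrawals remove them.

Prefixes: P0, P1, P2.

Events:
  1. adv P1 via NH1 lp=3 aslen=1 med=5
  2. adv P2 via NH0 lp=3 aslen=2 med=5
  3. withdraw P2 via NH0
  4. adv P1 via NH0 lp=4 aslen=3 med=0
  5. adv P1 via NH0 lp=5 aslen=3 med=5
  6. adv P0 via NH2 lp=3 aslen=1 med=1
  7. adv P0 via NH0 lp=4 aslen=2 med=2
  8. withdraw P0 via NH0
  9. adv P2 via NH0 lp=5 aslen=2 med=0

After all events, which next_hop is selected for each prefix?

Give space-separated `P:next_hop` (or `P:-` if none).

Op 1: best P0=- P1=NH1 P2=-
Op 2: best P0=- P1=NH1 P2=NH0
Op 3: best P0=- P1=NH1 P2=-
Op 4: best P0=- P1=NH0 P2=-
Op 5: best P0=- P1=NH0 P2=-
Op 6: best P0=NH2 P1=NH0 P2=-
Op 7: best P0=NH0 P1=NH0 P2=-
Op 8: best P0=NH2 P1=NH0 P2=-
Op 9: best P0=NH2 P1=NH0 P2=NH0

Answer: P0:NH2 P1:NH0 P2:NH0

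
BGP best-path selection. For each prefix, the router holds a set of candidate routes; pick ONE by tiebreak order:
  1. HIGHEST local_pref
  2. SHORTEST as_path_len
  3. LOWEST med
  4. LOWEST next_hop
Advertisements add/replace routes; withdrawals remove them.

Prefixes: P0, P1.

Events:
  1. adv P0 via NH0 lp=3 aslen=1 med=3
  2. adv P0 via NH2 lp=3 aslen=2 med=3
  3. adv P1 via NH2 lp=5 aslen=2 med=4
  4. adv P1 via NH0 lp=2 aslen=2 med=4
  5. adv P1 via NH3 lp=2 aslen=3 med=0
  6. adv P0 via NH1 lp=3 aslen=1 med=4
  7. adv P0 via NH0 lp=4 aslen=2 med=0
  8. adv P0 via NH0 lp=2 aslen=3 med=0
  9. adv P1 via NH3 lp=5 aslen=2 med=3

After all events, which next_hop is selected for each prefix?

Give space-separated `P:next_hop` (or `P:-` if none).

Op 1: best P0=NH0 P1=-
Op 2: best P0=NH0 P1=-
Op 3: best P0=NH0 P1=NH2
Op 4: best P0=NH0 P1=NH2
Op 5: best P0=NH0 P1=NH2
Op 6: best P0=NH0 P1=NH2
Op 7: best P0=NH0 P1=NH2
Op 8: best P0=NH1 P1=NH2
Op 9: best P0=NH1 P1=NH3

Answer: P0:NH1 P1:NH3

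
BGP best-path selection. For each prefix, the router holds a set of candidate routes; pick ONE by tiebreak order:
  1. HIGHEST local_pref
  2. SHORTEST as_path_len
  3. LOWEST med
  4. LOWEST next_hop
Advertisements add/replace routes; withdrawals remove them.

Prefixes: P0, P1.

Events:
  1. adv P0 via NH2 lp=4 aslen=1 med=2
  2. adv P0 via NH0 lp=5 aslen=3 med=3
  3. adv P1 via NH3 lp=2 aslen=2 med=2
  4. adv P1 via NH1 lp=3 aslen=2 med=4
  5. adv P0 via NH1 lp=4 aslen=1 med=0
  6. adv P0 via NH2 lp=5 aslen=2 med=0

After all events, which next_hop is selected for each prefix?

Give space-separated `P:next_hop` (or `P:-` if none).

Op 1: best P0=NH2 P1=-
Op 2: best P0=NH0 P1=-
Op 3: best P0=NH0 P1=NH3
Op 4: best P0=NH0 P1=NH1
Op 5: best P0=NH0 P1=NH1
Op 6: best P0=NH2 P1=NH1

Answer: P0:NH2 P1:NH1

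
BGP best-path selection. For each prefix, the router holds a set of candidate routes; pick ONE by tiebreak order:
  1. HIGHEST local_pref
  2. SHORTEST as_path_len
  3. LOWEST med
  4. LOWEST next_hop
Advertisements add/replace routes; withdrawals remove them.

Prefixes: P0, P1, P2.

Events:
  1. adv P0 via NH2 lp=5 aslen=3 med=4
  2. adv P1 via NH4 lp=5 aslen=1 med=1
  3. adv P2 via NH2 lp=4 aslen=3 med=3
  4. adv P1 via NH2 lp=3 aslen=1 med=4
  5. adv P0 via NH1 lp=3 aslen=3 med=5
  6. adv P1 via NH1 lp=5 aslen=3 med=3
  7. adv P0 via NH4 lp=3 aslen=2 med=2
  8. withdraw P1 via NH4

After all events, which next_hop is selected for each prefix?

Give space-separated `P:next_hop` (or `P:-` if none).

Op 1: best P0=NH2 P1=- P2=-
Op 2: best P0=NH2 P1=NH4 P2=-
Op 3: best P0=NH2 P1=NH4 P2=NH2
Op 4: best P0=NH2 P1=NH4 P2=NH2
Op 5: best P0=NH2 P1=NH4 P2=NH2
Op 6: best P0=NH2 P1=NH4 P2=NH2
Op 7: best P0=NH2 P1=NH4 P2=NH2
Op 8: best P0=NH2 P1=NH1 P2=NH2

Answer: P0:NH2 P1:NH1 P2:NH2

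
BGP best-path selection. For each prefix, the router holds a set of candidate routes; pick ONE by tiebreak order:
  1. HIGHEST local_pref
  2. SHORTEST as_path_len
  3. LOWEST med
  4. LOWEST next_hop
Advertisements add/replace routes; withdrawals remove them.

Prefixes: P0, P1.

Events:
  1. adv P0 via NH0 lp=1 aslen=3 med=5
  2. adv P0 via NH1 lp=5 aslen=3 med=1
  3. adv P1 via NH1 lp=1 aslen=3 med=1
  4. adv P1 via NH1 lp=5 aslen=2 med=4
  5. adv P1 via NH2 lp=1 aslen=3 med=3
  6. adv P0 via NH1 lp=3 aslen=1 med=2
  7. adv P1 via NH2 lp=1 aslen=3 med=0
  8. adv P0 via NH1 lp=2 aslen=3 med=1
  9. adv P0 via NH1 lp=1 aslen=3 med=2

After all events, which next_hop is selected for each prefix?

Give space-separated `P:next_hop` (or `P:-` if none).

Answer: P0:NH1 P1:NH1

Derivation:
Op 1: best P0=NH0 P1=-
Op 2: best P0=NH1 P1=-
Op 3: best P0=NH1 P1=NH1
Op 4: best P0=NH1 P1=NH1
Op 5: best P0=NH1 P1=NH1
Op 6: best P0=NH1 P1=NH1
Op 7: best P0=NH1 P1=NH1
Op 8: best P0=NH1 P1=NH1
Op 9: best P0=NH1 P1=NH1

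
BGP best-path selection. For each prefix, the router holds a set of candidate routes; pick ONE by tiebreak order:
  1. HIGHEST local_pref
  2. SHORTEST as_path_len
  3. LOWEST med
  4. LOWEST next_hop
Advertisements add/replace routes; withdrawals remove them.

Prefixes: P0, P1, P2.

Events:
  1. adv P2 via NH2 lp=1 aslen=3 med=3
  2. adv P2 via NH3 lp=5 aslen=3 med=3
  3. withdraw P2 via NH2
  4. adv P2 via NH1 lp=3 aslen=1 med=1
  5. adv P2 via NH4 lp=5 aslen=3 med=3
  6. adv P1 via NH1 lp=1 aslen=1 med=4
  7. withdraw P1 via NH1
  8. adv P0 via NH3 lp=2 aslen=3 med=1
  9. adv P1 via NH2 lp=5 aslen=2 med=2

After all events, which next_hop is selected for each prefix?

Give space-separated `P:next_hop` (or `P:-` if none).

Answer: P0:NH3 P1:NH2 P2:NH3

Derivation:
Op 1: best P0=- P1=- P2=NH2
Op 2: best P0=- P1=- P2=NH3
Op 3: best P0=- P1=- P2=NH3
Op 4: best P0=- P1=- P2=NH3
Op 5: best P0=- P1=- P2=NH3
Op 6: best P0=- P1=NH1 P2=NH3
Op 7: best P0=- P1=- P2=NH3
Op 8: best P0=NH3 P1=- P2=NH3
Op 9: best P0=NH3 P1=NH2 P2=NH3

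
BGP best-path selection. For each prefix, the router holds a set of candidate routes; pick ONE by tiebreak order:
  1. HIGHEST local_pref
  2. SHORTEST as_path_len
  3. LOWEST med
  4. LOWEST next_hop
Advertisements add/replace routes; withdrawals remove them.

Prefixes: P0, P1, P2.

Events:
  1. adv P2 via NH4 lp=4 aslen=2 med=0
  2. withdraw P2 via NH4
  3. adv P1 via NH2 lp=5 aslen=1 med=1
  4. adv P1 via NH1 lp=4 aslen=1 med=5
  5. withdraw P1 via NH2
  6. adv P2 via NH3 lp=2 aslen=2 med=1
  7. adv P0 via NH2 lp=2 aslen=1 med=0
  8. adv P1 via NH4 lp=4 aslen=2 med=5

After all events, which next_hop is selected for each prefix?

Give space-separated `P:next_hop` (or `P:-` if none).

Op 1: best P0=- P1=- P2=NH4
Op 2: best P0=- P1=- P2=-
Op 3: best P0=- P1=NH2 P2=-
Op 4: best P0=- P1=NH2 P2=-
Op 5: best P0=- P1=NH1 P2=-
Op 6: best P0=- P1=NH1 P2=NH3
Op 7: best P0=NH2 P1=NH1 P2=NH3
Op 8: best P0=NH2 P1=NH1 P2=NH3

Answer: P0:NH2 P1:NH1 P2:NH3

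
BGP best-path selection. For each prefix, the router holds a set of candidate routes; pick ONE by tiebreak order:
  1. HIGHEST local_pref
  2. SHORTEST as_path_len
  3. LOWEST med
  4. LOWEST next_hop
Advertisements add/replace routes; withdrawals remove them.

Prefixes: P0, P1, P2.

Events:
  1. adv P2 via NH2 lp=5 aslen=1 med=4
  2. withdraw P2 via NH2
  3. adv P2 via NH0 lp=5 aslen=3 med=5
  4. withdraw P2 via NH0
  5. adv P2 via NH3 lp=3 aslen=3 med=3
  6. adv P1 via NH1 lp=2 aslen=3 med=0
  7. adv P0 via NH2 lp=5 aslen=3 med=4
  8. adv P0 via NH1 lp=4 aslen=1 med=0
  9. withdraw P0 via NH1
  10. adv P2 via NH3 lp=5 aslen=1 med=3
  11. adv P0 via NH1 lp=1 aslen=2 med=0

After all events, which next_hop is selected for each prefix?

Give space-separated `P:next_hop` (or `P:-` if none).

Answer: P0:NH2 P1:NH1 P2:NH3

Derivation:
Op 1: best P0=- P1=- P2=NH2
Op 2: best P0=- P1=- P2=-
Op 3: best P0=- P1=- P2=NH0
Op 4: best P0=- P1=- P2=-
Op 5: best P0=- P1=- P2=NH3
Op 6: best P0=- P1=NH1 P2=NH3
Op 7: best P0=NH2 P1=NH1 P2=NH3
Op 8: best P0=NH2 P1=NH1 P2=NH3
Op 9: best P0=NH2 P1=NH1 P2=NH3
Op 10: best P0=NH2 P1=NH1 P2=NH3
Op 11: best P0=NH2 P1=NH1 P2=NH3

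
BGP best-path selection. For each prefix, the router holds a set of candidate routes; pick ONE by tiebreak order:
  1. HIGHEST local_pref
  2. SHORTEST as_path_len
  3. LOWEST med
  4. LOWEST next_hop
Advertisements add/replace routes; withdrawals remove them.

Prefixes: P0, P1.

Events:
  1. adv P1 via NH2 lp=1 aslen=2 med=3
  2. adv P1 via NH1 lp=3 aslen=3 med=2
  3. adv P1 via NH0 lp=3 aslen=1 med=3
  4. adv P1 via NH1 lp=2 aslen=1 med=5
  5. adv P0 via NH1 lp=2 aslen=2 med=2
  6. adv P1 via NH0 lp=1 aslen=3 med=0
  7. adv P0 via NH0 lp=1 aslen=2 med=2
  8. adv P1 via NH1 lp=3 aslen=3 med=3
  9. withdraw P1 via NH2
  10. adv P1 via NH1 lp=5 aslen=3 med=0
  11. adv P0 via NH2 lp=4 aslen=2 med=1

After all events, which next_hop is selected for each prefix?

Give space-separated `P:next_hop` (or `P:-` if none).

Op 1: best P0=- P1=NH2
Op 2: best P0=- P1=NH1
Op 3: best P0=- P1=NH0
Op 4: best P0=- P1=NH0
Op 5: best P0=NH1 P1=NH0
Op 6: best P0=NH1 P1=NH1
Op 7: best P0=NH1 P1=NH1
Op 8: best P0=NH1 P1=NH1
Op 9: best P0=NH1 P1=NH1
Op 10: best P0=NH1 P1=NH1
Op 11: best P0=NH2 P1=NH1

Answer: P0:NH2 P1:NH1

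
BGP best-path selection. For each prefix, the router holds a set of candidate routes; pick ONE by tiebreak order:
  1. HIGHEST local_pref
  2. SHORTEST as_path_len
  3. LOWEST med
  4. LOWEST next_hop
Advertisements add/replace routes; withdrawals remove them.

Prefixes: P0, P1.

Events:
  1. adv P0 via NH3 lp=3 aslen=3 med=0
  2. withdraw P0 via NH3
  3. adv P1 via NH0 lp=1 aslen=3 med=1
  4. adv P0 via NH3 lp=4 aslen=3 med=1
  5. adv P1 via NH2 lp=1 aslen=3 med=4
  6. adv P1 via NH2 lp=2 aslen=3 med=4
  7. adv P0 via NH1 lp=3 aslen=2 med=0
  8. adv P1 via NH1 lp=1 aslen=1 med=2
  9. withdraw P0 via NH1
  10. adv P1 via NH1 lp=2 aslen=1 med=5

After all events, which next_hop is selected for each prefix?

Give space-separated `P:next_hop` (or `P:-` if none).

Op 1: best P0=NH3 P1=-
Op 2: best P0=- P1=-
Op 3: best P0=- P1=NH0
Op 4: best P0=NH3 P1=NH0
Op 5: best P0=NH3 P1=NH0
Op 6: best P0=NH3 P1=NH2
Op 7: best P0=NH3 P1=NH2
Op 8: best P0=NH3 P1=NH2
Op 9: best P0=NH3 P1=NH2
Op 10: best P0=NH3 P1=NH1

Answer: P0:NH3 P1:NH1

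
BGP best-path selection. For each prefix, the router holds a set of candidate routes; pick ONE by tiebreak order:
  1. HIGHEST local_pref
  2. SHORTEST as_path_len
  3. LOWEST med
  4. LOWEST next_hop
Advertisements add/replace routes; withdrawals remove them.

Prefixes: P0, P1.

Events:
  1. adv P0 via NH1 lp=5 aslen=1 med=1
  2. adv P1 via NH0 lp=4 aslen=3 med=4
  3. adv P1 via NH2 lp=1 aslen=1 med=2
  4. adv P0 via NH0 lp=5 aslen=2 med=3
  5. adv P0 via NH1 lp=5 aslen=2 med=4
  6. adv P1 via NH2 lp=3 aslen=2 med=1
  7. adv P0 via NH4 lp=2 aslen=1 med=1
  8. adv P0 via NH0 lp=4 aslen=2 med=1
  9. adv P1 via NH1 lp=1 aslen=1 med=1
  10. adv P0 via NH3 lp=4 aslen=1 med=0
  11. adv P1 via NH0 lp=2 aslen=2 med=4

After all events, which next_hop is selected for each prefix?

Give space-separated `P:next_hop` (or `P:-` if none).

Op 1: best P0=NH1 P1=-
Op 2: best P0=NH1 P1=NH0
Op 3: best P0=NH1 P1=NH0
Op 4: best P0=NH1 P1=NH0
Op 5: best P0=NH0 P1=NH0
Op 6: best P0=NH0 P1=NH0
Op 7: best P0=NH0 P1=NH0
Op 8: best P0=NH1 P1=NH0
Op 9: best P0=NH1 P1=NH0
Op 10: best P0=NH1 P1=NH0
Op 11: best P0=NH1 P1=NH2

Answer: P0:NH1 P1:NH2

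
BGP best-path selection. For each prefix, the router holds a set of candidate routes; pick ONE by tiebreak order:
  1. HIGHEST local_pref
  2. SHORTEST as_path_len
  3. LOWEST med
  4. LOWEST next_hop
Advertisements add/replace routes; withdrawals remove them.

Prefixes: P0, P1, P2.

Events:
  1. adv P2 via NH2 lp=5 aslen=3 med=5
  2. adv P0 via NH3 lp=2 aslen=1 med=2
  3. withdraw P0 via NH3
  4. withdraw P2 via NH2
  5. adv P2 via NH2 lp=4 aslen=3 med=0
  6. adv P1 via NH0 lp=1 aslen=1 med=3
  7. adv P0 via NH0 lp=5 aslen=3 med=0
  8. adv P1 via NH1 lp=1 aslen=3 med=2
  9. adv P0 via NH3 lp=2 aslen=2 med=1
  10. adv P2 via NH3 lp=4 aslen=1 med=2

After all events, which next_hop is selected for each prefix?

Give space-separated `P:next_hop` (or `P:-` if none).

Op 1: best P0=- P1=- P2=NH2
Op 2: best P0=NH3 P1=- P2=NH2
Op 3: best P0=- P1=- P2=NH2
Op 4: best P0=- P1=- P2=-
Op 5: best P0=- P1=- P2=NH2
Op 6: best P0=- P1=NH0 P2=NH2
Op 7: best P0=NH0 P1=NH0 P2=NH2
Op 8: best P0=NH0 P1=NH0 P2=NH2
Op 9: best P0=NH0 P1=NH0 P2=NH2
Op 10: best P0=NH0 P1=NH0 P2=NH3

Answer: P0:NH0 P1:NH0 P2:NH3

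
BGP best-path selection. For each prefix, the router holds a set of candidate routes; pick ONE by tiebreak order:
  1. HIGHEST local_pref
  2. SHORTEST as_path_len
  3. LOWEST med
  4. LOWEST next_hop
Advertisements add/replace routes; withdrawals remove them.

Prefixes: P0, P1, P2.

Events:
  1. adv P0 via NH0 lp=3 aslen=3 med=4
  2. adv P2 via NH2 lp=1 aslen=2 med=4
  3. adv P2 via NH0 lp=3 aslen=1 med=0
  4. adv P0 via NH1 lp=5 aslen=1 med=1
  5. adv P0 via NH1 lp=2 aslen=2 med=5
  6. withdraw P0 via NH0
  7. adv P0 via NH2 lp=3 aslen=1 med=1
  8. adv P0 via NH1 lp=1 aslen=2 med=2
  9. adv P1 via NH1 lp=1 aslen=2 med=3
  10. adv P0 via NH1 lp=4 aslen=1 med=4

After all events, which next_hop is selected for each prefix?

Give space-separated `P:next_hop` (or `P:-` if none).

Answer: P0:NH1 P1:NH1 P2:NH0

Derivation:
Op 1: best P0=NH0 P1=- P2=-
Op 2: best P0=NH0 P1=- P2=NH2
Op 3: best P0=NH0 P1=- P2=NH0
Op 4: best P0=NH1 P1=- P2=NH0
Op 5: best P0=NH0 P1=- P2=NH0
Op 6: best P0=NH1 P1=- P2=NH0
Op 7: best P0=NH2 P1=- P2=NH0
Op 8: best P0=NH2 P1=- P2=NH0
Op 9: best P0=NH2 P1=NH1 P2=NH0
Op 10: best P0=NH1 P1=NH1 P2=NH0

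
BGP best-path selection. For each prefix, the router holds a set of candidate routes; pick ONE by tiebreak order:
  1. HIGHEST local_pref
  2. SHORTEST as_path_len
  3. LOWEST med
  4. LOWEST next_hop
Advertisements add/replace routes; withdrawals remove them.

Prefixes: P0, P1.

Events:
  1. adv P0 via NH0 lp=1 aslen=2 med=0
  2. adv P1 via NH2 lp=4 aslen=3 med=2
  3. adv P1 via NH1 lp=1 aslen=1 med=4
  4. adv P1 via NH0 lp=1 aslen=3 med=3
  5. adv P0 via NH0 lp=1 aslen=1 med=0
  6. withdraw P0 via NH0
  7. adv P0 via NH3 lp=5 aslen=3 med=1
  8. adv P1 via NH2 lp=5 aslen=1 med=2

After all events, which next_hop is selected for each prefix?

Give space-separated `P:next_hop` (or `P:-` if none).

Answer: P0:NH3 P1:NH2

Derivation:
Op 1: best P0=NH0 P1=-
Op 2: best P0=NH0 P1=NH2
Op 3: best P0=NH0 P1=NH2
Op 4: best P0=NH0 P1=NH2
Op 5: best P0=NH0 P1=NH2
Op 6: best P0=- P1=NH2
Op 7: best P0=NH3 P1=NH2
Op 8: best P0=NH3 P1=NH2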